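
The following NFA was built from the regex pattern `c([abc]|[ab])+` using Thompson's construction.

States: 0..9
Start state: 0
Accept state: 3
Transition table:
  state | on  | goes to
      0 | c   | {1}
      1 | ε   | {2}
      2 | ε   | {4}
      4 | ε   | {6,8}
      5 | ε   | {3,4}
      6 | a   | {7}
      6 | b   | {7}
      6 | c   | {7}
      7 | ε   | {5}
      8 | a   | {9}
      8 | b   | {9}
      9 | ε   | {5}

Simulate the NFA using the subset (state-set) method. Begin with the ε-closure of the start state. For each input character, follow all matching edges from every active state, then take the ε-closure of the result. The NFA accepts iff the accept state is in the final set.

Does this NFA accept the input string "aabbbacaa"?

Answer: REJECT

Derivation:
S₀ = ε-closure({0}) = {0}
'a' @ 1: {}  — dead — no transitions
rest 'abbbacaa' ignored (set empty)
end set {} — state 3 not in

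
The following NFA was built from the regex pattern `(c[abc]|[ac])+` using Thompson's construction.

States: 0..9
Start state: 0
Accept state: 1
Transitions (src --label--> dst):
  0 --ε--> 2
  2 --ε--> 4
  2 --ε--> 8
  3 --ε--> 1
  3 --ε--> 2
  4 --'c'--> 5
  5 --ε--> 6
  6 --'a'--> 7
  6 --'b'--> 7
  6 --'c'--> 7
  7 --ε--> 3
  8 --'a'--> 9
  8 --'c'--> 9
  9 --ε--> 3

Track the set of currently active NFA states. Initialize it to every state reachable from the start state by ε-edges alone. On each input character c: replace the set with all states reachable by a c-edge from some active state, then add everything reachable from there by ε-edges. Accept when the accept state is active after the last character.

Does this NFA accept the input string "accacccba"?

Answer: ACCEPT

Derivation:
initial (ε-close {0}): {0,2,4,8}
'a' @ 1: {1,2,3,4,8,9}  [accepting]
'c' @ 2: {1,2,3,4,5,6,8,9}  [accepting]
'c' @ 3: {1,2,3,4,5,6,7,8,9}  [accepting]
'a' @ 4: {1,2,3,4,7,8,9}  [accepting]
'c' @ 5: {1,2,3,4,5,6,8,9}  [accepting]
'c' @ 6: {1,2,3,4,5,6,7,8,9}  [accepting]
'c' @ 7: {1,2,3,4,5,6,7,8,9}  [accepting]
'b' @ 8: {1,2,3,4,7,8}  [accepting]
'a' @ 9: {1,2,3,4,8,9}  [accepting]
final: {1,2,3,4,8,9}; accept 1 in set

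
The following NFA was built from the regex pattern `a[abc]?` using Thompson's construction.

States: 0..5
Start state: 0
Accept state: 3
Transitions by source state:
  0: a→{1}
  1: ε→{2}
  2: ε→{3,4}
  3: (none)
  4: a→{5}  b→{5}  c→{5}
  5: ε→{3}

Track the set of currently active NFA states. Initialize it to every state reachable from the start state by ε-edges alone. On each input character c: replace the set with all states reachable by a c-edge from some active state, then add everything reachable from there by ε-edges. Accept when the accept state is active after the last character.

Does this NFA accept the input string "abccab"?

Answer: REJECT

Steps:
initial (ε-close {0}): {0}
'a' @ 1: {1,2,3,4}  (accept∈set)
'b' @ 2: {3,5}  (accept∈set)
'c' @ 3: {}  — no active states
rest 'cab' ignored (set empty)
final: {}; accept 3 not in set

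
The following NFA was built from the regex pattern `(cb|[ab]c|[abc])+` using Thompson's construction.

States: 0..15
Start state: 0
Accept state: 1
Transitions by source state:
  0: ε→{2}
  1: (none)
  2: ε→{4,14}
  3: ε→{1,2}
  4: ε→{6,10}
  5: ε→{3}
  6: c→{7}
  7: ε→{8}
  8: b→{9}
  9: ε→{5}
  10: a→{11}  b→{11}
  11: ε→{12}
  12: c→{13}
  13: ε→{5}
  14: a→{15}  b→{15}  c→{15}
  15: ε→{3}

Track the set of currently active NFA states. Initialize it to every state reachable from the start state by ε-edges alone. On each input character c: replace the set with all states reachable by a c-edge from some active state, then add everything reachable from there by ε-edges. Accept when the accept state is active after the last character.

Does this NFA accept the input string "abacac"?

Answer: ACCEPT

Derivation:
start: ε-closure({0}) = {0,2,4,6,10,14}
'a' @ 1: {1,2,3,4,6,10,11,12,14,15}  [accepting]
'b' @ 2: {1,2,3,4,6,10,11,12,14,15}  [accepting]
'a' @ 3: {1,2,3,4,6,10,11,12,14,15}  [accepting]
'c' @ 4: {1,2,3,4,5,6,7,8,10,13,14,15}  [accepting]
'a' @ 5: {1,2,3,4,6,10,11,12,14,15}  [accepting]
'c' @ 6: {1,2,3,4,5,6,7,8,10,13,14,15}  [accepting]
end set {1,2,3,4,5,6,7,8,10,13,14,15} — state 1 in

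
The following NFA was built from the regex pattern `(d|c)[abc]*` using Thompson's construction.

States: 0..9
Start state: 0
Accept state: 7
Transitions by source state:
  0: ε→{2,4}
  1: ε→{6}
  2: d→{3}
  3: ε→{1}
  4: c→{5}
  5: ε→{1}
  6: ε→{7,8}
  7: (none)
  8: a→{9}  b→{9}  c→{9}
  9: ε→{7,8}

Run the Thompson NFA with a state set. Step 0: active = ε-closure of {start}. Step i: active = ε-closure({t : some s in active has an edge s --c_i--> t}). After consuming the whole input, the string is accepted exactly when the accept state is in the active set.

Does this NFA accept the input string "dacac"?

initial (ε-close {0}): {0,2,4}
'd' @ 1: {1,3,6,7,8}  ✓accept
'a' @ 2: {7,8,9}  ✓accept
'c' @ 3: {7,8,9}  ✓accept
'a' @ 4: {7,8,9}  ✓accept
'c' @ 5: {7,8,9}  ✓accept
final: {7,8,9}; accept 7 in set

Answer: ACCEPT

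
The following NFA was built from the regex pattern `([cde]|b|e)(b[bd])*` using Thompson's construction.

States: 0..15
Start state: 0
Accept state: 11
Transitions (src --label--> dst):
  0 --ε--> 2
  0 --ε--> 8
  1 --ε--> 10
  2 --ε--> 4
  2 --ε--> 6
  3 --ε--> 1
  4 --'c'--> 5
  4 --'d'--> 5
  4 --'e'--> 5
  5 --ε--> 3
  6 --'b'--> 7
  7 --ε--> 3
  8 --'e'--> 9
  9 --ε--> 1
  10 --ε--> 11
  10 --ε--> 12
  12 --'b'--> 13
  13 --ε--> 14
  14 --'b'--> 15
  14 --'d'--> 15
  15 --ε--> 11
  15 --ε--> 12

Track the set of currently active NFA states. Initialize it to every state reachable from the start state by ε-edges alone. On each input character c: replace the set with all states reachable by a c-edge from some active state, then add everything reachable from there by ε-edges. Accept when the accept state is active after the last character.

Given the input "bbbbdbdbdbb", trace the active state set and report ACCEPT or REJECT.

start: ε-closure({0}) = {0,2,4,6,8}
'b' @ 1: {1,3,7,10,11,12}  (accept∈set)
'b' @ 2: {13,14}
'b' @ 3: {11,12,15}  (accept∈set)
'b' @ 4: {13,14}
'd' @ 5: {11,12,15}  (accept∈set)
'b' @ 6: {13,14}
'd' @ 7: {11,12,15}  (accept∈set)
'b' @ 8: {13,14}
'd' @ 9: {11,12,15}  (accept∈set)
'b' @ 10: {13,14}
'b' @ 11: {11,12,15}  (accept∈set)
after full input: {11,12,15}  (accept=11 in)

Answer: ACCEPT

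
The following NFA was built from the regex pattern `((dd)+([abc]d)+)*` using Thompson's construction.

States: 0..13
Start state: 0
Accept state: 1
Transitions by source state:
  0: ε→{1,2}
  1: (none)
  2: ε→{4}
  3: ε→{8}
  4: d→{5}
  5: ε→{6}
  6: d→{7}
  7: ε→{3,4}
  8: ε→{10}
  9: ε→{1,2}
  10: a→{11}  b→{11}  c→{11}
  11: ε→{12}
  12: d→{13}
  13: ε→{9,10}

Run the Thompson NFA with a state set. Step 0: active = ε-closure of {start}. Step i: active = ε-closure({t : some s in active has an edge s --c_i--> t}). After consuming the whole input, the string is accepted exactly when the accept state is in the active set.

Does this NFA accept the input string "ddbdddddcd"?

S₀ = ε-closure({0}) = {0,1,2,4}
'd' @ 1: {5,6}
'd' @ 2: {3,4,7,8,10}
'b' @ 3: {11,12}
'd' @ 4: {1,2,4,9,10,13}  [accepting]
'd' @ 5: {5,6}
'd' @ 6: {3,4,7,8,10}
'd' @ 7: {5,6}
'd' @ 8: {3,4,7,8,10}
'c' @ 9: {11,12}
'd' @ 10: {1,2,4,9,10,13}  [accepting]
end set {1,2,4,9,10,13} — state 1 in

Answer: ACCEPT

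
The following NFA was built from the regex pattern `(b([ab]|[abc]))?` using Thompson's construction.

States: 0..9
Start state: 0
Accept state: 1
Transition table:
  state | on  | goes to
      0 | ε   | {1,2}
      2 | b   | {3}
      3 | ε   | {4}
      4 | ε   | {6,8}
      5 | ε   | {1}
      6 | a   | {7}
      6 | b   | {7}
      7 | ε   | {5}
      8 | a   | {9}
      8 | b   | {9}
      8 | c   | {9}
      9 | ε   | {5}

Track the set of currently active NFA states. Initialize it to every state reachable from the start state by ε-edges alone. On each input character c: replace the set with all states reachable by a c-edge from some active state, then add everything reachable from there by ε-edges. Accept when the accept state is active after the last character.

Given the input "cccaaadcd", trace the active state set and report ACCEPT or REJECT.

Answer: REJECT

Steps:
initial (ε-close {0}): {0,1,2}
'c' @ 1: {}  — dead — no transitions
rest 'ccaaadcd' ignored (set empty)
end set {} — state 1 not in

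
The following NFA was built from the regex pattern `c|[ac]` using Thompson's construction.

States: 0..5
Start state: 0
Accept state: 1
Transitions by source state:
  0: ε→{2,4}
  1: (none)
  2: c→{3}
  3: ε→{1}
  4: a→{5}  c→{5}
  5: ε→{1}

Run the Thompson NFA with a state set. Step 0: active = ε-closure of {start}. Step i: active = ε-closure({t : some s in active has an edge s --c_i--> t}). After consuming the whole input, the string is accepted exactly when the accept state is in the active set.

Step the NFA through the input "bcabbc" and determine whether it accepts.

start: ε-closure({0}) = {0,2,4}
'b' @ 1: {}  — dead — no transitions
rest 'cabbc' ignored (set empty)
final: {}; accept 1 not in set

Answer: REJECT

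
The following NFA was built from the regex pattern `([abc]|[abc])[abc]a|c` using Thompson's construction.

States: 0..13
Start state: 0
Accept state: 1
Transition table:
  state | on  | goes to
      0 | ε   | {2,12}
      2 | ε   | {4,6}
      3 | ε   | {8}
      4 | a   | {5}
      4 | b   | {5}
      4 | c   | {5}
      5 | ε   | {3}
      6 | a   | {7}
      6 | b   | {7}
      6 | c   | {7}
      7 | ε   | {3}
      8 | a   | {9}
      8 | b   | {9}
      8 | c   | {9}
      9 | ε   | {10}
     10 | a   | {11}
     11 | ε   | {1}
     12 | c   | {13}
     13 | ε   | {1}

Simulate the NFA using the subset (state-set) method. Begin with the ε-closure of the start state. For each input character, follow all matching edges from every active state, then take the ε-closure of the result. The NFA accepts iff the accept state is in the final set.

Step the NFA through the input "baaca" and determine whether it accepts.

Answer: REJECT

Steps:
start: ε-closure({0}) = {0,2,4,6,12}
'b' @ 1: {3,5,7,8}
'a' @ 2: {9,10}
'a' @ 3: {1,11}  (accept∈set)
'c' @ 4: {}  — dead — no transitions
rest 'a' ignored (set empty)
final: {}; accept 1 not in set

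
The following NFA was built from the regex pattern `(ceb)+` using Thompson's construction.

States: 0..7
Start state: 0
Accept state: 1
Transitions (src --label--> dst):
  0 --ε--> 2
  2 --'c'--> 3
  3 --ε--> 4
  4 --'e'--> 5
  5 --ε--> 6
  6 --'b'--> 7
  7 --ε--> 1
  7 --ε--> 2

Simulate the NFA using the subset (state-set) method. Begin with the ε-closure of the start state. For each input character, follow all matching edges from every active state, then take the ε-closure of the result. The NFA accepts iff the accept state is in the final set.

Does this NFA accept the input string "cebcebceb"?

Answer: ACCEPT

Trace:
S₀ = ε-closure({0}) = {0,2}
'c' @ 1: {3,4}
'e' @ 2: {5,6}
'b' @ 3: {1,2,7}  [accepting]
'c' @ 4: {3,4}
'e' @ 5: {5,6}
'b' @ 6: {1,2,7}  [accepting]
'c' @ 7: {3,4}
'e' @ 8: {5,6}
'b' @ 9: {1,2,7}  [accepting]
end set {1,2,7} — state 1 in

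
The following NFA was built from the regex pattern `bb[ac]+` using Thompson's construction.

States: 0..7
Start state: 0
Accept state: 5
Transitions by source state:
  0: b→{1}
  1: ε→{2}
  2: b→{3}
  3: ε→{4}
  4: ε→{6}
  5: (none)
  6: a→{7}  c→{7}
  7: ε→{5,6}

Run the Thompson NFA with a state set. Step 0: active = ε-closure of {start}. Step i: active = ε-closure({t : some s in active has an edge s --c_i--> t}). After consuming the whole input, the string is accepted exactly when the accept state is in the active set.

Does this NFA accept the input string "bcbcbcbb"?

initial (ε-close {0}): {0}
'b' @ 1: {1,2}
'c' @ 2: {}  — dead — no transitions
rest 'bcbcbb' ignored (set empty)
final: {}; accept 5 not in set

Answer: REJECT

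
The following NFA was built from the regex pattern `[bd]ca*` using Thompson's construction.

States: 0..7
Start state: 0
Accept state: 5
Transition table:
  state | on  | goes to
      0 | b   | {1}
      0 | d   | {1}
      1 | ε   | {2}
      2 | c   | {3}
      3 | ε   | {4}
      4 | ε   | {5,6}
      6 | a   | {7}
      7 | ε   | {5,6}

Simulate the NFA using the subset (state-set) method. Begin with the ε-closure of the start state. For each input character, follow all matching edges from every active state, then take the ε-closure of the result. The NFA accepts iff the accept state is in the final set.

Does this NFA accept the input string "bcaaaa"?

Answer: ACCEPT

Derivation:
start: ε-closure({0}) = {0}
'b' @ 1: {1,2}
'c' @ 2: {3,4,5,6}  (accept∈set)
'a' @ 3: {5,6,7}  (accept∈set)
'a' @ 4: {5,6,7}  (accept∈set)
'a' @ 5: {5,6,7}  (accept∈set)
'a' @ 6: {5,6,7}  (accept∈set)
final: {5,6,7}; accept 5 in set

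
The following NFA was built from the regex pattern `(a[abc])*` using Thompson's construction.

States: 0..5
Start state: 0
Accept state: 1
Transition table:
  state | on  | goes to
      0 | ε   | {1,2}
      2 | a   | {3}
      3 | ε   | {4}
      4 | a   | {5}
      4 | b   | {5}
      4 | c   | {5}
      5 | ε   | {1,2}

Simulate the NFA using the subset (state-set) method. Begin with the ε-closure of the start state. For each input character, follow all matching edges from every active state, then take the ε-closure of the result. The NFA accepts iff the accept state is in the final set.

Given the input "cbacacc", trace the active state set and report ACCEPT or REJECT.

start: ε-closure({0}) = {0,1,2}
'c' @ 1: {}  — no active states
rest 'bacacc' ignored (set empty)
final: {}; accept 1 not in set

Answer: REJECT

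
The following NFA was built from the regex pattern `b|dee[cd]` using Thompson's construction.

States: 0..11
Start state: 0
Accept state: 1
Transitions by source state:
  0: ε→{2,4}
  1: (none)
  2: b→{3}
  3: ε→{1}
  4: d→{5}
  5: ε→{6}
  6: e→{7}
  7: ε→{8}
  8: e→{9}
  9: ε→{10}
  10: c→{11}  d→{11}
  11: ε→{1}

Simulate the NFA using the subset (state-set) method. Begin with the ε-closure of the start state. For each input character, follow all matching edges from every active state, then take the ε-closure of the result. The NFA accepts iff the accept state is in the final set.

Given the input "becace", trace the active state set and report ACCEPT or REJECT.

Answer: REJECT

Trace:
S₀ = ε-closure({0}) = {0,2,4}
'b' @ 1: {1,3}  ✓accept
'e' @ 2: {}  — state set empty
rest 'cace' ignored (set empty)
end set {} — state 1 not in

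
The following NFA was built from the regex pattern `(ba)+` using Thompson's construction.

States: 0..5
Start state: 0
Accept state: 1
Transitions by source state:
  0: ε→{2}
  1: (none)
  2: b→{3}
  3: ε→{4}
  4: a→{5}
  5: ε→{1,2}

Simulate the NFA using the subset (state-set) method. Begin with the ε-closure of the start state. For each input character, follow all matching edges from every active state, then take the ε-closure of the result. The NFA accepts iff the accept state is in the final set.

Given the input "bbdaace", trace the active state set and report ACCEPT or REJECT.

Answer: REJECT

Trace:
initial (ε-close {0}): {0,2}
'b' @ 1: {3,4}
'b' @ 2: {}  — state set empty
rest 'daace' ignored (set empty)
after full input: {}  (accept=1 not in)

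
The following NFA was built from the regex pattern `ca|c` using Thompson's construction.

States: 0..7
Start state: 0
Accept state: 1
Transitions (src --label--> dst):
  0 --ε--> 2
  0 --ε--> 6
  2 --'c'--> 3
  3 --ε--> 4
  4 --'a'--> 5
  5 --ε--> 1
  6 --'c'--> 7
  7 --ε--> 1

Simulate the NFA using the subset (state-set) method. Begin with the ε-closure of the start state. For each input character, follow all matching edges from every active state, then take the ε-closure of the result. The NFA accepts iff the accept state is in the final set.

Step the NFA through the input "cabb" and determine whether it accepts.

S₀ = ε-closure({0}) = {0,2,6}
'c' @ 1: {1,3,4,7}  [accepting]
'a' @ 2: {1,5}  [accepting]
'b' @ 3: {}  — dead — no transitions
rest 'b' ignored (set empty)
end set {} — state 1 not in

Answer: REJECT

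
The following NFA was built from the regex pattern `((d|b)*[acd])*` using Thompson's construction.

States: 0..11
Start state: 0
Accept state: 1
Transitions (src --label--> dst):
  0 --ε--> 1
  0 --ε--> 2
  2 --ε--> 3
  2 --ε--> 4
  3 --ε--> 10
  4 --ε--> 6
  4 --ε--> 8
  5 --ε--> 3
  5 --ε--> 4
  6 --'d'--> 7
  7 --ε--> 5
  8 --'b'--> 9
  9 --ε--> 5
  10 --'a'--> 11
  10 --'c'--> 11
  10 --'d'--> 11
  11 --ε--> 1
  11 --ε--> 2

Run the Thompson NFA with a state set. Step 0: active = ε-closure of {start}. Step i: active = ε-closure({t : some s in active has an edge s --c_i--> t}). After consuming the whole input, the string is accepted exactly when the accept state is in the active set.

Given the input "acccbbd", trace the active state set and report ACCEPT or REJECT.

Answer: ACCEPT

Trace:
start: ε-closure({0}) = {0,1,2,3,4,6,8,10}
'a' @ 1: {1,2,3,4,6,8,10,11}  (accept∈set)
'c' @ 2: {1,2,3,4,6,8,10,11}  (accept∈set)
'c' @ 3: {1,2,3,4,6,8,10,11}  (accept∈set)
'c' @ 4: {1,2,3,4,6,8,10,11}  (accept∈set)
'b' @ 5: {3,4,5,6,8,9,10}
'b' @ 6: {3,4,5,6,8,9,10}
'd' @ 7: {1,2,3,4,5,6,7,8,10,11}  (accept∈set)
after full input: {1,2,3,4,5,6,7,8,10,11}  (accept=1 in)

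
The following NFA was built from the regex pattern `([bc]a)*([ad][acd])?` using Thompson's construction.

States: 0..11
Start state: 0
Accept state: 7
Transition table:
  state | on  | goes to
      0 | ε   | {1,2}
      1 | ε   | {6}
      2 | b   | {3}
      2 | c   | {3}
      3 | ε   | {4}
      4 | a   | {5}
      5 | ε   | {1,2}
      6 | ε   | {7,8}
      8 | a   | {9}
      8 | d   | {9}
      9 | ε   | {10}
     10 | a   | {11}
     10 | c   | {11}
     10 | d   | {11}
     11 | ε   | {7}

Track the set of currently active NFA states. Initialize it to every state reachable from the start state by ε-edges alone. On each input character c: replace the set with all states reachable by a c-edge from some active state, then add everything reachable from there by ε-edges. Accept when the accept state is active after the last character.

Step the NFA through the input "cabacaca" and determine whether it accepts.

Answer: ACCEPT

Derivation:
start: ε-closure({0}) = {0,1,2,6,7,8}
'c' @ 1: {3,4}
'a' @ 2: {1,2,5,6,7,8}  (accept∈set)
'b' @ 3: {3,4}
'a' @ 4: {1,2,5,6,7,8}  (accept∈set)
'c' @ 5: {3,4}
'a' @ 6: {1,2,5,6,7,8}  (accept∈set)
'c' @ 7: {3,4}
'a' @ 8: {1,2,5,6,7,8}  (accept∈set)
end set {1,2,5,6,7,8} — state 7 in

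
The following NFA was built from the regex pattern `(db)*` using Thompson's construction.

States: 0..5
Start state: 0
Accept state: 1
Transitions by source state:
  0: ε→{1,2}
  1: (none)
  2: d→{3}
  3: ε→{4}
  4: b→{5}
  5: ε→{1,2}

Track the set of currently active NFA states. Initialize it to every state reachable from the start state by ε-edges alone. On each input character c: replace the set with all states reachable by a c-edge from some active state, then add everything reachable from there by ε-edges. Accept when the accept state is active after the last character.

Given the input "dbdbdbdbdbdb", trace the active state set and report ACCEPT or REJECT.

initial (ε-close {0}): {0,1,2}
'd' @ 1: {3,4}
'b' @ 2: {1,2,5}  (accept∈set)
'd' @ 3: {3,4}
'b' @ 4: {1,2,5}  (accept∈set)
'd' @ 5: {3,4}
'b' @ 6: {1,2,5}  (accept∈set)
'd' @ 7: {3,4}
'b' @ 8: {1,2,5}  (accept∈set)
'd' @ 9: {3,4}
'b' @ 10: {1,2,5}  (accept∈set)
'd' @ 11: {3,4}
'b' @ 12: {1,2,5}  (accept∈set)
end set {1,2,5} — state 1 in

Answer: ACCEPT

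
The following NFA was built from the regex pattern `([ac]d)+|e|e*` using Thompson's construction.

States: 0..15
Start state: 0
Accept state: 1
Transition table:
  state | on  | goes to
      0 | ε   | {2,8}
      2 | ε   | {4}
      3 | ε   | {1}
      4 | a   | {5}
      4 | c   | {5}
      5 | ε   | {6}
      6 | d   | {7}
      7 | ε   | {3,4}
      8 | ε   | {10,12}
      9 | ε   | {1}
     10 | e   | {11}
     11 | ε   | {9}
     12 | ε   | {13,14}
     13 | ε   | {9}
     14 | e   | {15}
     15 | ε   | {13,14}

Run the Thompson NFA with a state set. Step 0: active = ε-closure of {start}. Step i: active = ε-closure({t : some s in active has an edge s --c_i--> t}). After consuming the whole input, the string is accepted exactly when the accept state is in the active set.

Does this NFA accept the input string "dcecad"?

S₀ = ε-closure({0}) = {0,1,2,4,8,9,10,12,13,14}
'd' @ 1: {}  — no active states
rest 'cecad' ignored (set empty)
final: {}; accept 1 not in set

Answer: REJECT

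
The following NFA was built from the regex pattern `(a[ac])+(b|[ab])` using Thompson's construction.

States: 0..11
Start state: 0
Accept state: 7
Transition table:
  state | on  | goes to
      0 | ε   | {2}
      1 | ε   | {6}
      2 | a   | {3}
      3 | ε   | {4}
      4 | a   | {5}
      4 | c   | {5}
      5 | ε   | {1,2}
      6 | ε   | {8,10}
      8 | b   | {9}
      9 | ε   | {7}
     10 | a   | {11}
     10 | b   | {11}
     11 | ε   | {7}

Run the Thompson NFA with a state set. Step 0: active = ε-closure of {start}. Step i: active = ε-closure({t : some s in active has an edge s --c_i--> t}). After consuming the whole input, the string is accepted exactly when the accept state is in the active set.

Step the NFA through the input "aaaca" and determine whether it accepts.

start: ε-closure({0}) = {0,2}
'a' @ 1: {3,4}
'a' @ 2: {1,2,5,6,8,10}
'a' @ 3: {3,4,7,11}  [accepting]
'c' @ 4: {1,2,5,6,8,10}
'a' @ 5: {3,4,7,11}  [accepting]
end set {3,4,7,11} — state 7 in

Answer: ACCEPT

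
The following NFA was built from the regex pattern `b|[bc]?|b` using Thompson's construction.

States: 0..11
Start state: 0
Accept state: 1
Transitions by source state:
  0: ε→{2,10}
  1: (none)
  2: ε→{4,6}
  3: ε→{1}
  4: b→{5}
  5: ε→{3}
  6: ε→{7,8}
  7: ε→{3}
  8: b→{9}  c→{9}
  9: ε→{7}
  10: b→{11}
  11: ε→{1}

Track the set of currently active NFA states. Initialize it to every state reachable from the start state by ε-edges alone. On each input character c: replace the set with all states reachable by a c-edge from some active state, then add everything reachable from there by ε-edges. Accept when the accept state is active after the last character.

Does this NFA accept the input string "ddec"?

Answer: REJECT

Derivation:
S₀ = ε-closure({0}) = {0,1,2,3,4,6,7,8,10}
'd' @ 1: {}  — state set empty
rest 'dec' ignored (set empty)
final: {}; accept 1 not in set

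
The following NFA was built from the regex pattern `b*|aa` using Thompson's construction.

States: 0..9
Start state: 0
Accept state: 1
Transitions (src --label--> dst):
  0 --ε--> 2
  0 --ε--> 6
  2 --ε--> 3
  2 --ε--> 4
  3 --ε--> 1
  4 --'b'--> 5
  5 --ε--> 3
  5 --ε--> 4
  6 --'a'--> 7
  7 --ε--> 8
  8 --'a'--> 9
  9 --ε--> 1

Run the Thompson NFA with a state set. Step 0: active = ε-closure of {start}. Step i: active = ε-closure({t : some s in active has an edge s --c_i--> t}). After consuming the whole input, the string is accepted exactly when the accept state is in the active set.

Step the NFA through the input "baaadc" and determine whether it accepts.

Answer: REJECT

Derivation:
start: ε-closure({0}) = {0,1,2,3,4,6}
'b' @ 1: {1,3,4,5}  ✓accept
'a' @ 2: {}  — state set empty
rest 'aadc' ignored (set empty)
end set {} — state 1 not in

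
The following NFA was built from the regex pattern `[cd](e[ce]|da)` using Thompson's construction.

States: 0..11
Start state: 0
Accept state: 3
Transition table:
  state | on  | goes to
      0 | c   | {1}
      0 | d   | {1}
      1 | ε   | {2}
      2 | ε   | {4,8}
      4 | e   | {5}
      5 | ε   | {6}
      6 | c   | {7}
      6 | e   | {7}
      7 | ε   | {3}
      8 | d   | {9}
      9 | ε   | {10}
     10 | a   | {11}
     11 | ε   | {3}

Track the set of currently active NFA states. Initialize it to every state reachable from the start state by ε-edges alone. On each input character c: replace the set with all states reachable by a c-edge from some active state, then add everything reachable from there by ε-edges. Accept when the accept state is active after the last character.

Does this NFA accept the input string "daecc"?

Answer: REJECT

Derivation:
S₀ = ε-closure({0}) = {0}
'd' @ 1: {1,2,4,8}
'a' @ 2: {}  — dead — no transitions
rest 'ecc' ignored (set empty)
final: {}; accept 3 not in set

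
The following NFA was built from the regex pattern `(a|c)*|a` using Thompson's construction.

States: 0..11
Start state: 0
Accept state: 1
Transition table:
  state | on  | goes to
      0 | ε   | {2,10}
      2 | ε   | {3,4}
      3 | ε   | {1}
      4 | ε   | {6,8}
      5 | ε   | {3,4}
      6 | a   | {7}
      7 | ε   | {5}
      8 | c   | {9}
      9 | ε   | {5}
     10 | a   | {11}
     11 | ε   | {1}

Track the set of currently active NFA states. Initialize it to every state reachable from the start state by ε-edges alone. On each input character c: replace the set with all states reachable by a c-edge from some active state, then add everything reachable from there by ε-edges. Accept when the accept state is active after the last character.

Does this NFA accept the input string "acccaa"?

start: ε-closure({0}) = {0,1,2,3,4,6,8,10}
'a' @ 1: {1,3,4,5,6,7,8,11}  [accepting]
'c' @ 2: {1,3,4,5,6,8,9}  [accepting]
'c' @ 3: {1,3,4,5,6,8,9}  [accepting]
'c' @ 4: {1,3,4,5,6,8,9}  [accepting]
'a' @ 5: {1,3,4,5,6,7,8}  [accepting]
'a' @ 6: {1,3,4,5,6,7,8}  [accepting]
final: {1,3,4,5,6,7,8}; accept 1 in set

Answer: ACCEPT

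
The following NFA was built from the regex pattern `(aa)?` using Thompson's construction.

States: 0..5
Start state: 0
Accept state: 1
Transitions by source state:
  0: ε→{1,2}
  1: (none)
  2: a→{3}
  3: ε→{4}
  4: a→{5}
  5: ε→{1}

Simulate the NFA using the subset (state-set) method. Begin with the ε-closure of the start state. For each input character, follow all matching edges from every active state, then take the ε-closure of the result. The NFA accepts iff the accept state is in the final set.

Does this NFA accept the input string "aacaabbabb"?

start: ε-closure({0}) = {0,1,2}
'a' @ 1: {3,4}
'a' @ 2: {1,5}  (accept∈set)
'c' @ 3: {}  — dead — no transitions
rest 'aabbabb' ignored (set empty)
end set {} — state 1 not in

Answer: REJECT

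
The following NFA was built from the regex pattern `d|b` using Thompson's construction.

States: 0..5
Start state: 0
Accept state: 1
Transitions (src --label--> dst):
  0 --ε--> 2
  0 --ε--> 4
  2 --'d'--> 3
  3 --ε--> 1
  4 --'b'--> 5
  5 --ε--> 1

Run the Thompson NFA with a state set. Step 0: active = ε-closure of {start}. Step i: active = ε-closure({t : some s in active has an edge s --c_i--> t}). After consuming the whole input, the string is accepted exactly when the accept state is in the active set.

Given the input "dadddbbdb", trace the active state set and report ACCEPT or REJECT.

S₀ = ε-closure({0}) = {0,2,4}
'd' @ 1: {1,3}  (accept∈set)
'a' @ 2: {}  — dead — no transitions
rest 'dddbbdb' ignored (set empty)
after full input: {}  (accept=1 not in)

Answer: REJECT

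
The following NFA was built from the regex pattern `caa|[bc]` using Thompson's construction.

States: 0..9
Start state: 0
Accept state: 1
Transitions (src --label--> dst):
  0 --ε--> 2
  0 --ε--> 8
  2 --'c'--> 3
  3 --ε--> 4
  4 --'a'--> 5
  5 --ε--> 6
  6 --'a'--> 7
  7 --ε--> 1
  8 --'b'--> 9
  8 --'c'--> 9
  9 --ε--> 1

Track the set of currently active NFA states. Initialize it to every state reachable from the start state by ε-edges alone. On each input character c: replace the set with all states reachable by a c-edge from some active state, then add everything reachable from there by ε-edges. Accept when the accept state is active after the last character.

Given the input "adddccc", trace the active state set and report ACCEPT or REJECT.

Answer: REJECT

Derivation:
S₀ = ε-closure({0}) = {0,2,8}
'a' @ 1: {}  — no active states
rest 'dddccc' ignored (set empty)
after full input: {}  (accept=1 not in)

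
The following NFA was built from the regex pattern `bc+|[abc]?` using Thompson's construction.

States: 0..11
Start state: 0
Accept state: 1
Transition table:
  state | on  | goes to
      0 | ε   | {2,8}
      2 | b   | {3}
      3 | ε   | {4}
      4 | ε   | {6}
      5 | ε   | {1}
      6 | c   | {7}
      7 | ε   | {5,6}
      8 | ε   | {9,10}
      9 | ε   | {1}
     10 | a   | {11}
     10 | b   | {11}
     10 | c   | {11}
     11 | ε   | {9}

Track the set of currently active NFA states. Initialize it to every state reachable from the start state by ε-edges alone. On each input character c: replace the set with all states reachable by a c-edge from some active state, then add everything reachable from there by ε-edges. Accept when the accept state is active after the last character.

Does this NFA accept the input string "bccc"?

S₀ = ε-closure({0}) = {0,1,2,8,9,10}
'b' @ 1: {1,3,4,6,9,11}  [accepting]
'c' @ 2: {1,5,6,7}  [accepting]
'c' @ 3: {1,5,6,7}  [accepting]
'c' @ 4: {1,5,6,7}  [accepting]
final: {1,5,6,7}; accept 1 in set

Answer: ACCEPT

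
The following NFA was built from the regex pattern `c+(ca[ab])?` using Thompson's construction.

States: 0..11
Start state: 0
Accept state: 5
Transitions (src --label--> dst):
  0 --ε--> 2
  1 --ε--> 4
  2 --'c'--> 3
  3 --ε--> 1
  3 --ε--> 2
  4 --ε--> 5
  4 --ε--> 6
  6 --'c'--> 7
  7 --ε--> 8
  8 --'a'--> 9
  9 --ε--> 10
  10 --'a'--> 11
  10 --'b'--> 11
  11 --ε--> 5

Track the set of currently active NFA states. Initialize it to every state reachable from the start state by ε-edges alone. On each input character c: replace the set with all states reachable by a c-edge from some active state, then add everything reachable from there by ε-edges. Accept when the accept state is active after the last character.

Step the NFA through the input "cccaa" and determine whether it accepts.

Answer: ACCEPT

Trace:
initial (ε-close {0}): {0,2}
'c' @ 1: {1,2,3,4,5,6}  (accept∈set)
'c' @ 2: {1,2,3,4,5,6,7,8}  (accept∈set)
'c' @ 3: {1,2,3,4,5,6,7,8}  (accept∈set)
'a' @ 4: {9,10}
'a' @ 5: {5,11}  (accept∈set)
after full input: {5,11}  (accept=5 in)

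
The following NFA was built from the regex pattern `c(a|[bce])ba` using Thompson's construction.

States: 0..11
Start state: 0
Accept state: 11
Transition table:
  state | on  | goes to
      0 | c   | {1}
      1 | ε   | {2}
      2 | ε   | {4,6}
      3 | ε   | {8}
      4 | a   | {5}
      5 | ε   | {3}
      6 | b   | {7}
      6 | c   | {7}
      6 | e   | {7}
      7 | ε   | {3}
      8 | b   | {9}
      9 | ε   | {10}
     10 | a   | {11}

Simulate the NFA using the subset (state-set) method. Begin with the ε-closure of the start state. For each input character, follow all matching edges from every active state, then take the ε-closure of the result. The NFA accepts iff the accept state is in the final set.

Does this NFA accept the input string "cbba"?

Answer: ACCEPT

Trace:
initial (ε-close {0}): {0}
'c' @ 1: {1,2,4,6}
'b' @ 2: {3,7,8}
'b' @ 3: {9,10}
'a' @ 4: {11}  ✓accept
after full input: {11}  (accept=11 in)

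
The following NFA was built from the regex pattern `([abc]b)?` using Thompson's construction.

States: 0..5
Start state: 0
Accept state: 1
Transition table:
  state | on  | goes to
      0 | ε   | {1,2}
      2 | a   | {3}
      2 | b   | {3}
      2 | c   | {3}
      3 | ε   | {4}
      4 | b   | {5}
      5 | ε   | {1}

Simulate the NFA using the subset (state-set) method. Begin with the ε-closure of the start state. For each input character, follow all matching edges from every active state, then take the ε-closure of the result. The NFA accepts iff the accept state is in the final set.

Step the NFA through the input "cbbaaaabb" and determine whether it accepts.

S₀ = ε-closure({0}) = {0,1,2}
'c' @ 1: {3,4}
'b' @ 2: {1,5}  (accept∈set)
'b' @ 3: {}  — dead — no transitions
rest 'aaaabb' ignored (set empty)
end set {} — state 1 not in

Answer: REJECT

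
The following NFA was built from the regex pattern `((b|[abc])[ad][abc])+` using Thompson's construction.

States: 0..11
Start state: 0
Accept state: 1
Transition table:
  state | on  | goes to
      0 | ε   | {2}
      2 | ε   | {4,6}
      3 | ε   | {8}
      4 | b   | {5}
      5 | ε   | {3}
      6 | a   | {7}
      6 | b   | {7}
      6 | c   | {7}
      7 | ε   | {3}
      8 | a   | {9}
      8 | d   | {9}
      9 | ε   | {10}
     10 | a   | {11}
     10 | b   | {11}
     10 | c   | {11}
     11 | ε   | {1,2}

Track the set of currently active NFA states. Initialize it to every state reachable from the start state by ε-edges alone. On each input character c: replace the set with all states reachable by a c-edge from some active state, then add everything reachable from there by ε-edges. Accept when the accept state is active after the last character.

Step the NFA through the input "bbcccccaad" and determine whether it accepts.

Answer: REJECT

Derivation:
S₀ = ε-closure({0}) = {0,2,4,6}
'b' @ 1: {3,5,7,8}
'b' @ 2: {}  — no active states
rest 'cccccaad' ignored (set empty)
final: {}; accept 1 not in set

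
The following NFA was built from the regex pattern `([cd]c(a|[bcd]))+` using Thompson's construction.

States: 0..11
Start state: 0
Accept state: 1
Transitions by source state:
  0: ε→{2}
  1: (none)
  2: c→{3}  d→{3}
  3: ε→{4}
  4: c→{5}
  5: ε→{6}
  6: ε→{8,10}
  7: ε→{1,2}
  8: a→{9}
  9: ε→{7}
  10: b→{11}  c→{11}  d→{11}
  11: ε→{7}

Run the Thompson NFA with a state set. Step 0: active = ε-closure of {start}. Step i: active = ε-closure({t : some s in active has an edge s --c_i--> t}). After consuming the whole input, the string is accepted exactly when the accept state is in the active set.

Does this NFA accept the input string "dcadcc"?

S₀ = ε-closure({0}) = {0,2}
'd' @ 1: {3,4}
'c' @ 2: {5,6,8,10}
'a' @ 3: {1,2,7,9}  [accepting]
'd' @ 4: {3,4}
'c' @ 5: {5,6,8,10}
'c' @ 6: {1,2,7,11}  [accepting]
end set {1,2,7,11} — state 1 in

Answer: ACCEPT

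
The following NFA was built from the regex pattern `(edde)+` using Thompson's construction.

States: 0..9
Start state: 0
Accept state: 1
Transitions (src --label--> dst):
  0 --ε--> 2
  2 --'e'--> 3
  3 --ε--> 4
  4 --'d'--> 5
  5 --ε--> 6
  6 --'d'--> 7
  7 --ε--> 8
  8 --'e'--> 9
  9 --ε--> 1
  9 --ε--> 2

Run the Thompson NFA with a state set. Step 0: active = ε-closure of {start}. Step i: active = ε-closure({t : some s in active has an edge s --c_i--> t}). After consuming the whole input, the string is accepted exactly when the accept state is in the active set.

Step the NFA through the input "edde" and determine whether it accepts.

S₀ = ε-closure({0}) = {0,2}
'e' @ 1: {3,4}
'd' @ 2: {5,6}
'd' @ 3: {7,8}
'e' @ 4: {1,2,9}  ✓accept
end set {1,2,9} — state 1 in

Answer: ACCEPT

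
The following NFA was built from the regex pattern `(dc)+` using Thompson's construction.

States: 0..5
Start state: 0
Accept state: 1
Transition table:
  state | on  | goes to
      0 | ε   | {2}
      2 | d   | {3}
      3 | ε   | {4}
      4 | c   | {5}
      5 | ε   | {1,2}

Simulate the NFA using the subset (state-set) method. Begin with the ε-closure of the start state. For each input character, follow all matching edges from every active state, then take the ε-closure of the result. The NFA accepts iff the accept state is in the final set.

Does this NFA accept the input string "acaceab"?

Answer: REJECT

Trace:
start: ε-closure({0}) = {0,2}
'a' @ 1: {}  — no active states
rest 'caceab' ignored (set empty)
after full input: {}  (accept=1 not in)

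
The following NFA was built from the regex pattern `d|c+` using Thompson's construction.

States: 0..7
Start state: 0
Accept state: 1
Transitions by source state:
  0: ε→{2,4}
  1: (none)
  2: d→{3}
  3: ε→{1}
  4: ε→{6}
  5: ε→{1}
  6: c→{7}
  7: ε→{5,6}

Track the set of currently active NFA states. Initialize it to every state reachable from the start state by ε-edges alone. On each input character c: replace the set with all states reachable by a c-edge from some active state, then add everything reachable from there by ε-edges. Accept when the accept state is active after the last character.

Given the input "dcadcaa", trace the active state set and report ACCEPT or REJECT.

S₀ = ε-closure({0}) = {0,2,4,6}
'd' @ 1: {1,3}  (accept∈set)
'c' @ 2: {}  — state set empty
rest 'adcaa' ignored (set empty)
end set {} — state 1 not in

Answer: REJECT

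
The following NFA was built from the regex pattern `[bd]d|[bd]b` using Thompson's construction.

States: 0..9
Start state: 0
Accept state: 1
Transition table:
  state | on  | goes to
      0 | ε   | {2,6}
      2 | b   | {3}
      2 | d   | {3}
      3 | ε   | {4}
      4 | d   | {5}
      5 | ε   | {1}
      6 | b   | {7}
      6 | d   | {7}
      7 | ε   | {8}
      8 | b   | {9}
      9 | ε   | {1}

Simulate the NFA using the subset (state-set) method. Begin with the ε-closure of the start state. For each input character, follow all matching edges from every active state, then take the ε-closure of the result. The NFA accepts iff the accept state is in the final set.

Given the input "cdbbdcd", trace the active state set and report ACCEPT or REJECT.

Answer: REJECT

Steps:
initial (ε-close {0}): {0,2,6}
'c' @ 1: {}  — dead — no transitions
rest 'dbbdcd' ignored (set empty)
final: {}; accept 1 not in set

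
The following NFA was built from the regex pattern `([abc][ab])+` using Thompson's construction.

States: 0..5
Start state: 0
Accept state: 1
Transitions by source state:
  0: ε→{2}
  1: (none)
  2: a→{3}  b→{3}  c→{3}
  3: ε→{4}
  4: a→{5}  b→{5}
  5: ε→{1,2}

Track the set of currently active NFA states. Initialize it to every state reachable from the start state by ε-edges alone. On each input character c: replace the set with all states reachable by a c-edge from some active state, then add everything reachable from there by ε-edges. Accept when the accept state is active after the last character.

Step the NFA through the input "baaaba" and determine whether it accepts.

Answer: ACCEPT

Trace:
initial (ε-close {0}): {0,2}
'b' @ 1: {3,4}
'a' @ 2: {1,2,5}  [accepting]
'a' @ 3: {3,4}
'a' @ 4: {1,2,5}  [accepting]
'b' @ 5: {3,4}
'a' @ 6: {1,2,5}  [accepting]
end set {1,2,5} — state 1 in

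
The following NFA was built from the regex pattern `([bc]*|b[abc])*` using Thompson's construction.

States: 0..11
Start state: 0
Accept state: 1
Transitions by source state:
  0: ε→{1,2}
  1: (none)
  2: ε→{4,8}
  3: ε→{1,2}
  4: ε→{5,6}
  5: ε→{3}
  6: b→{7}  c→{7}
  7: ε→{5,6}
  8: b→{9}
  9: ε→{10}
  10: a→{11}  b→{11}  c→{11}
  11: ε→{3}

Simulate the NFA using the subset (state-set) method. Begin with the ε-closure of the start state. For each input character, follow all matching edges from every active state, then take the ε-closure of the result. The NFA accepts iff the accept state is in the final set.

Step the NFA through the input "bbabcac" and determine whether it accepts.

Answer: REJECT

Steps:
initial (ε-close {0}): {0,1,2,3,4,5,6,8}
'b' @ 1: {1,2,3,4,5,6,7,8,9,10}  [accepting]
'b' @ 2: {1,2,3,4,5,6,7,8,9,10,11}  [accepting]
'a' @ 3: {1,2,3,4,5,6,8,11}  [accepting]
'b' @ 4: {1,2,3,4,5,6,7,8,9,10}  [accepting]
'c' @ 5: {1,2,3,4,5,6,7,8,11}  [accepting]
'a' @ 6: {}  — no active states
rest 'c' ignored (set empty)
after full input: {}  (accept=1 not in)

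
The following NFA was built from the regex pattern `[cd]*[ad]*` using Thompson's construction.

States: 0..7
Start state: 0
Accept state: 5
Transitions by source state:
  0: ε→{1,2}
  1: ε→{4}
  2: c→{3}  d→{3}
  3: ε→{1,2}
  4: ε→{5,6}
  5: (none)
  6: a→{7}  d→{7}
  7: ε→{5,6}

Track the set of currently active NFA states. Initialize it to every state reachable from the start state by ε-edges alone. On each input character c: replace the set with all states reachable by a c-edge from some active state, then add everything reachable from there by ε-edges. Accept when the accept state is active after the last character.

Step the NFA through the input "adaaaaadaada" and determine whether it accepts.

Answer: ACCEPT

Steps:
S₀ = ε-closure({0}) = {0,1,2,4,5,6}
'a' @ 1: {5,6,7}  ✓accept
'd' @ 2: {5,6,7}  ✓accept
'a' @ 3: {5,6,7}  ✓accept
'a' @ 4: {5,6,7}  ✓accept
'a' @ 5: {5,6,7}  ✓accept
'a' @ 6: {5,6,7}  ✓accept
'a' @ 7: {5,6,7}  ✓accept
'd' @ 8: {5,6,7}  ✓accept
'a' @ 9: {5,6,7}  ✓accept
'a' @ 10: {5,6,7}  ✓accept
'd' @ 11: {5,6,7}  ✓accept
'a' @ 12: {5,6,7}  ✓accept
after full input: {5,6,7}  (accept=5 in)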